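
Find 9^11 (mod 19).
By repeated squaring (mod 19): 9^{1}≡9, 9^{2}≡5, 9^{4}≡6, 9^{8}≡17. Then 9^{11} = 9^{8+2+1} ≡ 17 × 5 × 9 ≡ 5 (mod 19)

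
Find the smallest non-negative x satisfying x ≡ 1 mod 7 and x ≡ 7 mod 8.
M = 7 × 8 = 56. M₁ = 8, y₁ ≡ 1 mod 7. M₂ = 7, y₂ ≡ 7 mod 8. x = 1×8×1 + 7×7×7 ≡ 15 mod 56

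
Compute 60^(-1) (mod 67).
Since 67 is prime, by Fermat 60^(-1) ≡ 60^{65} ≡ 19 (mod 67). Verify: 60 × 19 = 1140 ≡ 1 (mod 67)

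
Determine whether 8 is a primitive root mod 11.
ord_11(8) divides 10. For each prime q|10: 8^{5}≡10, 8^{2}≡9, none ≡ 1. So 8 has order 10 and is a primitive root mod 11.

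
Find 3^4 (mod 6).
3^{4} = 81 ≡ 3 (mod 6)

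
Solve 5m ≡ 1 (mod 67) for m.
Since 67 is prime, by Fermat 5^(-1) ≡ 5^{65} ≡ 27 (mod 67). Verify: 5 × 27 = 135 ≡ 1 (mod 67)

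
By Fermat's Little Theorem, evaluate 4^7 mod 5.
By Fermat: 4^{4} ≡ 1 (mod 5). So 4^{7} = 4^{4} · 4^{3} ≡ 4^{3} ≡ 4 (mod 5)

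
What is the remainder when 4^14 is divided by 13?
Using Fermat: 4^{12} ≡ 1 (mod 13). 14 ≡ 2 (mod 12). So 4^{14} ≡ 4^{2} ≡ 3 (mod 13)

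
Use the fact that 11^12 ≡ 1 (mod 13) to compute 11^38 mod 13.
By Fermat: 11^{12} ≡ 1 (mod 13). 38 = 3×12 + 2. So 11^{38} ≡ 11^{2} ≡ 4 (mod 13)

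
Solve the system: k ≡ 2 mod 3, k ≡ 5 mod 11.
M = 3 × 11 = 33. M₁ = 11, y₁ ≡ 2 mod 3. M₂ = 3, y₂ ≡ 4 mod 11. k = 2×11×2 + 5×3×4 ≡ 5 mod 33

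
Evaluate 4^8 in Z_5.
Using Fermat: 4^{4} ≡ 1 mod 5. 8 ≡ 0 mod 4. So 4^{8} ≡ 4^{0} ≡ 1 mod 5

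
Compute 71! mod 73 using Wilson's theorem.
(72)! = (71)! × (72) ≡ -1 mod 73. So (71)! ≡ -1 × (72)^(-1) ≡ (-1)×(-1) = 1 mod 73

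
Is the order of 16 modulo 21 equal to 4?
Powers of 16 mod 21: 16^1≡16, 16^2≡4, 16^3≡1. Already 16^3≡1, so the order is 3 < 4. No, the actual order is 3.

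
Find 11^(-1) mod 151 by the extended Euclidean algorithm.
Extended GCD: 11(55) + 151(-4) = 1. So 11^(-1) ≡ 55 mod 151. Verify: 11 × 55 = 605 ≡ 1 mod 151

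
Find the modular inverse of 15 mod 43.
Since 43 is prime, by Fermat 15^(-1) ≡ 15^{41} ≡ 23 mod 43. Verify: 15 × 23 = 345 ≡ 1 mod 43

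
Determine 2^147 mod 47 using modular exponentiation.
Using Fermat: 2^{46} ≡ 1 mod 47. 147 ≡ 9 mod 46. So 2^{147} ≡ 2^{9} ≡ 42 mod 47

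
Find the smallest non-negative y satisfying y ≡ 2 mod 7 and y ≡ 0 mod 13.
M = 7 × 13 = 91. M₁ = 13, y₁ ≡ 6 mod 7. M₂ = 7, y₂ ≡ 2 mod 13. y = 2×13×6 + 0×7×2 ≡ 65 mod 91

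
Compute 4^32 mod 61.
By repeated squaring mod 61: 4^{1}≡4, 4^{2}≡16, 4^{4}≡12, 4^{8}≡22, 4^{16}≡57, 4^{32}≡16. So 4^{32} ≡ 16 mod 61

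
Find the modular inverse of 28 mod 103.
Since 103 is prime, by Fermat 28^(-1) ≡ 28^{101} ≡ 92 mod 103. Verify: 28 × 92 = 2576 ≡ 1 mod 103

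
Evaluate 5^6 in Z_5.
By repeated squaring (mod 5): 5^{1}≡0, 5^{2}≡0, 5^{4}≡0. Then 5^{6} = 5^{4+2} ≡ 0 × 0 ≡ 0 (mod 5)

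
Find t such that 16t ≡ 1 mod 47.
Since 47 is prime, by Fermat 16^(-1) ≡ 16^{45} ≡ 3 mod 47. Verify: 16 × 3 = 48 ≡ 1 mod 47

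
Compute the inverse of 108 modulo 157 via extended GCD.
Extended GCD: 108(16) + 157(-11) = 1. So 108^(-1) ≡ 16 mod 157. Verify: 108 × 16 = 1728 ≡ 1 mod 157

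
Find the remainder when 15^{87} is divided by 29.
By Fermat: 15^{28} ≡ 1 (mod 29). 87 = 3×28 + 3. So 15^{87} ≡ 15^{3} ≡ 11 (mod 29)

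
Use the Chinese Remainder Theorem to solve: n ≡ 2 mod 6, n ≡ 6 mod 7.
M = 6 × 7 = 42. M₁ = 7, y₁ ≡ 1 mod 6. M₂ = 6, y₂ ≡ 6 mod 7. n = 2×7×1 + 6×6×6 ≡ 20 mod 42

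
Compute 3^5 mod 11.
By repeated squaring mod 11: 3^{1}≡3, 3^{2}≡9, 3^{4}≡4. Then 3^{5} = 3^{4+1} ≡ 4 × 3 ≡ 1 mod 11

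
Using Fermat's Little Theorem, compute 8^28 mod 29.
By Fermat's Little Theorem, 8^{28} ≡ 1 mod 29 since 29 is prime and gcd(8, 29) = 1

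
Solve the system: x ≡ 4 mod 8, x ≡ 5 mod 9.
M = 8 × 9 = 72. M₁ = 9, y₁ ≡ 1 mod 8. M₂ = 8, y₂ ≡ 8 mod 9. x = 4×9×1 + 5×8×8 ≡ 68 mod 72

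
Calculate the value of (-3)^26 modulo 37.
By repeated squaring mod 37: (-3)^{1}≡34, (-3)^{2}≡9, (-3)^{4}≡7, (-3)^{8}≡12, (-3)^{16}≡33. Then (-3)^{26} = (-3)^{16+8+2} ≡ 33 × 12 × 9 ≡ 12 mod 37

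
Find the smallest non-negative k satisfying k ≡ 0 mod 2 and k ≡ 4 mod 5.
M = 2 × 5 = 10. M₁ = 5, y₁ ≡ 1 mod 2. M₂ = 2, y₂ ≡ 3 mod 5. k = 0×5×1 + 4×2×3 ≡ 4 mod 10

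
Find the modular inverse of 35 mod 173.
Since 173 is prime, by Fermat 35^(-1) ≡ 35^{171} ≡ 89 (mod 173). Verify: 35 × 89 = 3115 ≡ 1 (mod 173)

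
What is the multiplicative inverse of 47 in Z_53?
Since 53 is prime, by Fermat 47^(-1) ≡ 47^{51} ≡ 44 (mod 53). Verify: 47 × 44 = 2068 ≡ 1 (mod 53)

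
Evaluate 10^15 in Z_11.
Using Fermat: 10^{10} ≡ 1 (mod 11). 15 ≡ 5 (mod 10). So 10^{15} ≡ 10^{5} ≡ 10 (mod 11)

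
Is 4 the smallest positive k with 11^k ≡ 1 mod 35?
Powers of 11 mod 35: 11^1≡11, 11^2≡16, 11^3≡1. Already 11^3≡1, so the order is 3 < 4. No, the actual order is 3.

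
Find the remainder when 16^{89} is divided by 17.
By Fermat: 16^{16} ≡ 1 mod 17. 89 = 5×16 + 9. So 16^{89} ≡ 16^{9} ≡ 16 mod 17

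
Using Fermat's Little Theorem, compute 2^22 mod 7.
By Fermat: 2^{6} ≡ 1 mod 7. 22 = 3×6 + 4. So 2^{22} ≡ 2^{4} ≡ 2 mod 7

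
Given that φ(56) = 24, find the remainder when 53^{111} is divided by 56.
By Euler: 53^{24} ≡ 1 mod 56 since gcd(53, 56) = 1. 111 = 4×24 + 15. So 53^{111} ≡ 53^{15} ≡ 29 mod 56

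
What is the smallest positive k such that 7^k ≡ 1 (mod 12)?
Powers of 7 mod 12: 7^1≡7, 7^2≡1. ord_12(7) = 2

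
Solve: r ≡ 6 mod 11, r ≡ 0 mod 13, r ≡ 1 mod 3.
M = 11 × 13 × 3 = 429. M₁ = 39, y₁ ≡ 2 mod 11. M₂ = 33, y₂ ≡ 2 mod 13. M₃ = 143, y₃ ≡ 2 mod 3. r = 6×39×2 + 0×33×2 + 1×143×2 ≡ 325 mod 429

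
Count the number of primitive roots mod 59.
A prime p has φ(p-1) primitive roots; here φ(58) = 28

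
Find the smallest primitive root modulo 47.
g = 5. Powers: [5, 25, 31, 14, 23, 21, 11, ...] generates all 46 non-zero residues.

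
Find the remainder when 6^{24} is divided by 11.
By Fermat: 6^{10} ≡ 1 (mod 11). 24 = 2×10 + 4. So 6^{24} ≡ 6^{4} ≡ 9 (mod 11)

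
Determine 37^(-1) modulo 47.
Since 47 is prime, by Fermat 37^(-1) ≡ 37^{45} ≡ 14 mod 47. Verify: 37 × 14 = 518 ≡ 1 mod 47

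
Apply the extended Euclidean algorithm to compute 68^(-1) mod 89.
Extended GCD: 68(-17) + 89(13) = 1. So 68^(-1) ≡ -17 ≡ 72 (mod 89). Verify: 68 × 72 = 4896 ≡ 1 (mod 89)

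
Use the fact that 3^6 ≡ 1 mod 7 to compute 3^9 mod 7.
By Fermat: 3^{6} ≡ 1 mod 7. So 3^{9} = 3^{6} · 3^{3} ≡ 3^{3} ≡ 6 mod 7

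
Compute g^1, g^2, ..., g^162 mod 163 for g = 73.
73^1, 73^2, ..., 73^{162} mod 163: [73, 113, 99, 55, 103, 21, 66, 91, 123, 14, 44, 115, 82, 118, 138, 131, 109, 133, 92, 33, 127, 143, 7, 22, 139, 41, 59, 69, 147, 136, 148, 46, 98, 145, 153, 85, 11, 151, 102, 111, 116, 155, 68, 74, 23, 49, 154, 158, 124, 87, 157, 51, 137, 58, 159, 34, 37, 93, 106, 77, 79, 62, 125, 160, 107, 150, 29, 161, 17, 100, 128, 53, 120, 121, 31, 144, 80, 135, 75, 96, 162, 90, 50, 64, 108, 60, 142, 97, 72, 40, 149, 119, 48, 81, 45, 25, 32, 54, 30, 71, 130, 36, 20, 156, 141, 24, 122, 104, 94, 16, 27, 15, 117, 65, 18, 10, 78, 152, 12, 61, 52, 47, 8, 95, 89, 140, 114, 9, 5, 39, 76, 6, 112, 26, 105, 4, 129, 126, 70, 57, 86, 84, 101, 38, 3, 56, 13, 134, 2, 146, 63, 35, 110, 43, 42, 132, 19, 83, 28, 88, 67, 1]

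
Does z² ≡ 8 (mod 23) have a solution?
By Euler's criterion: 8^{11} ≡ 1 (mod 23). Since this equals 1, 8 is a QR.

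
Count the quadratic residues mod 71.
The squaring map on Z_71* is 2-to-1, so there are (70)/2 = 35 QRs.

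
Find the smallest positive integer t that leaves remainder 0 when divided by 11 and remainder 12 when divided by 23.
M = 11 × 23 = 253. M₁ = 23, y₁ ≡ 1 mod 11. M₂ = 11, y₂ ≡ 21 mod 23. t = 0×23×1 + 12×11×21 ≡ 242 mod 253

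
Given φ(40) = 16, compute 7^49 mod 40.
By Euler: 7^{16} ≡ 1 (mod 40) since gcd(7, 40) = 1. 49 = 3×16 + 1. So 7^{49} ≡ 7^{1} ≡ 7 (mod 40)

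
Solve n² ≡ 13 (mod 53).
The square roots of 13 mod 53 are 15 and 38. Verify: 15² = 225 ≡ 13 (mod 53)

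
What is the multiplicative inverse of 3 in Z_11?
Since 11 is prime, by Fermat 3^(-1) ≡ 3^{9} ≡ 4 (mod 11). Verify: 3 × 4 = 12 ≡ 1 (mod 11)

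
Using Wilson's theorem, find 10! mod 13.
(12)! = (10)! × (11) × (12) ≡ -1 (mod 13). So (10)! ≡ -1 × [(12)(11)]^(-1) ≡ 6 (mod 13)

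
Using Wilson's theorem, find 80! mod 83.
(82)! = (80)! × (81) × (82) ≡ -1 mod 83. So (80)! ≡ -1 × [(82)(81)]^(-1) ≡ 41 mod 83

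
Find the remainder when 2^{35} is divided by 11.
By Fermat: 2^{10} ≡ 1 (mod 11). 35 = 3×10 + 5. So 2^{35} ≡ 2^{5} ≡ 10 (mod 11)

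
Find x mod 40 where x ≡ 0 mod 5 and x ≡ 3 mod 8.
M = 5 × 8 = 40. M₁ = 8, y₁ ≡ 2 mod 5. M₂ = 5, y₂ ≡ 5 mod 8. x = 0×8×2 + 3×5×5 ≡ 35 mod 40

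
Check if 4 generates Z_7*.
4^{3} ≡ 1 mod 7 and 3 < 6, so ord_7(4) = 3 ≠ 6 and 4 is not a primitive root.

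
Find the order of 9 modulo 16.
Powers of 9 mod 16: 9^1≡9, 9^2≡1. ord_16(9) = 2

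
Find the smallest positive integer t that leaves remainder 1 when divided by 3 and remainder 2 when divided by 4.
M = 3 × 4 = 12. M₁ = 4, y₁ ≡ 1 (mod 3). M₂ = 3, y₂ ≡ 3 (mod 4). t = 1×4×1 + 2×3×3 ≡ 10 (mod 12)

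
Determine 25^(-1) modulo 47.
Since 47 is prime, by Fermat 25^(-1) ≡ 25^{45} ≡ 32 (mod 47). Verify: 25 × 32 = 800 ≡ 1 (mod 47)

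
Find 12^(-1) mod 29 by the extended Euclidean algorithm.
Extended GCD: 12(-12) + 29(5) = 1. So 12^(-1) ≡ -12 ≡ 17 mod 29. Verify: 12 × 17 = 204 ≡ 1 mod 29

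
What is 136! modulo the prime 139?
(138)! = (136)! × (137) × (138) ≡ -1 mod 139. So (136)! ≡ -1 × [(138)(137)]^(-1) ≡ 69 mod 139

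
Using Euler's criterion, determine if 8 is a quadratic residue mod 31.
By Euler's criterion: 8^{15} ≡ 1 mod 31. Since this equals 1, 8 is a QR.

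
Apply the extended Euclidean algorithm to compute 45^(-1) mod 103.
Extended GCD: 45(-16) + 103(7) = 1. So 45^(-1) ≡ -16 ≡ 87 (mod 103). Verify: 45 × 87 = 3915 ≡ 1 (mod 103)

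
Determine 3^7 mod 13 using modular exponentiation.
By repeated squaring (mod 13): 3^{1}≡3, 3^{2}≡9, 3^{4}≡3. Then 3^{7} = 3^{4+2+1} ≡ 3 × 9 × 3 ≡ 3 (mod 13)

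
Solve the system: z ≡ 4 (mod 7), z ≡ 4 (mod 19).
M = 7 × 19 = 133. M₁ = 19, y₁ ≡ 3 (mod 7). M₂ = 7, y₂ ≡ 11 (mod 19). z = 4×19×3 + 4×7×11 ≡ 4 (mod 133)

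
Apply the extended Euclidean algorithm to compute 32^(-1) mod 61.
Extended GCD: 32(21) + 61(-11) = 1. So 32^(-1) ≡ 21 (mod 61). Verify: 32 × 21 = 672 ≡ 1 (mod 61)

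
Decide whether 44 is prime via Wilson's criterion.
(43)! mod 44 = 0. Since 0 ≢ -1 (mod 44), 44 is not prime.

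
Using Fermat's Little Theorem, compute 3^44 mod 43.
By Fermat: 3^{42} ≡ 1 mod 43. So 3^{44} = 3^{42} · 3^{2} ≡ 3^{2} ≡ 9 mod 43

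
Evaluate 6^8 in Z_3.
By repeated squaring (mod 3): 6^{1}≡0, 6^{2}≡0, 6^{4}≡0, 6^{8}≡0. So 6^{8} ≡ 0 (mod 3)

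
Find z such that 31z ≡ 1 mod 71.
Since 71 is prime, by Fermat 31^(-1) ≡ 31^{69} ≡ 55 mod 71. Verify: 31 × 55 = 1705 ≡ 1 mod 71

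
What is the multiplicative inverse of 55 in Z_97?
Since 97 is prime, by Fermat 55^(-1) ≡ 55^{95} ≡ 30 (mod 97). Verify: 55 × 30 = 1650 ≡ 1 (mod 97)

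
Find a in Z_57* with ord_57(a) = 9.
4 has order 9 mod 57 since 4^{9} ≡ 1 mod 57 and no smaller power works.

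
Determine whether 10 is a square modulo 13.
By Euler's criterion: 10^{6} ≡ 1 (mod 13). Since this equals 1, 10 is a QR.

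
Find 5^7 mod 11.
By repeated squaring mod 11: 5^{1}≡5, 5^{2}≡3, 5^{4}≡9. Then 5^{7} = 5^{4+2+1} ≡ 9 × 3 × 5 ≡ 3 mod 11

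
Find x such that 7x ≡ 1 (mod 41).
Since 41 is prime, by Fermat 7^(-1) ≡ 7^{39} ≡ 6 (mod 41). Verify: 7 × 6 = 42 ≡ 1 (mod 41)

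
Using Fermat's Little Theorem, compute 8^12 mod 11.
By Fermat: 8^{10} ≡ 1 (mod 11). So 8^{12} = 8^{10} · 8^{2} ≡ 8^{2} ≡ 9 (mod 11)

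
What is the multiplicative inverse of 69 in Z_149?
Since 149 is prime, by Fermat 69^(-1) ≡ 69^{147} ≡ 54 mod 149. Verify: 69 × 54 = 3726 ≡ 1 mod 149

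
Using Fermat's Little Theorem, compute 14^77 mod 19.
By Fermat: 14^{18} ≡ 1 (mod 19). 77 = 4×18 + 5. So 14^{77} ≡ 14^{5} ≡ 10 (mod 19)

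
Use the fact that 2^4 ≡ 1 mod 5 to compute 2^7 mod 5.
By Fermat: 2^{4} ≡ 1 mod 5. So 2^{7} = 2^{4} · 2^{3} ≡ 2^{3} ≡ 3 mod 5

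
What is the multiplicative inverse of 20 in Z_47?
Since 47 is prime, by Fermat 20^(-1) ≡ 20^{45} ≡ 40 mod 47. Verify: 20 × 40 = 800 ≡ 1 mod 47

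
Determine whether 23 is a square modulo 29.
By Euler's criterion: 23^{14} ≡ 1 (mod 29). Since this equals 1, 23 is a QR.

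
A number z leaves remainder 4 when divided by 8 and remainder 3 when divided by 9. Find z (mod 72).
M = 8 × 9 = 72. M₁ = 9, y₁ ≡ 1 (mod 8). M₂ = 8, y₂ ≡ 8 (mod 9). z = 4×9×1 + 3×8×8 ≡ 12 (mod 72)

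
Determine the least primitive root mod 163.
g = 2. For each prime q|162: 2^{81}≡162, 2^{54}≡104, none ≡ 1, so ord_163(2) = 162 and 2 is a primitive root.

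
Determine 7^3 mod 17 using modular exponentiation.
7^{3} = 343 ≡ 3 mod 17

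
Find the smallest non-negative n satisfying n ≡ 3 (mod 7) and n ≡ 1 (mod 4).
M = 7 × 4 = 28. M₁ = 4, y₁ ≡ 2 (mod 7). M₂ = 7, y₂ ≡ 3 (mod 4). n = 3×4×2 + 1×7×3 ≡ 17 (mod 28)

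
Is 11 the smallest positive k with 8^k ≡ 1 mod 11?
Powers of 8 mod 11: 8^1≡8, 8^2≡9, 8^3≡6, 8^4≡4, 8^5≡10, 8^6≡3, 8^7≡2, 8^8≡5, 8^9≡7, 8^10≡1. Already 8^10≡1, so the order is 10 < 11. No, the actual order is 10.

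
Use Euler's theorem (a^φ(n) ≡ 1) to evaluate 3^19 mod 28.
By Euler: 3^{12} ≡ 1 mod 28 since gcd(3, 28) = 1. 19 = 1×12 + 7. So 3^{19} ≡ 3^{7} ≡ 3 mod 28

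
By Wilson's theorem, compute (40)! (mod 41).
By Wilson's theorem, (40)! ≡ -1 ≡ 40 (mod 41)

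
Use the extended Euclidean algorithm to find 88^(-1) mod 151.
Extended GCD: 88(-12) + 151(7) = 1. So 88^(-1) ≡ -12 ≡ 139 (mod 151). Verify: 88 × 139 = 12232 ≡ 1 (mod 151)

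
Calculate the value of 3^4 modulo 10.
3^{4} = 81 ≡ 1 mod 10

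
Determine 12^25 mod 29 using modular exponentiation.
By repeated squaring mod 29: 12^{1}≡12, 12^{2}≡28, 12^{4}≡1, 12^{8}≡1, 12^{16}≡1. Then 12^{25} = 12^{16+8+1} ≡ 1 × 1 × 12 ≡ 12 mod 29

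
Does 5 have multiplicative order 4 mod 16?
Powers of 5 mod 16: 5^1≡5, 5^2≡9, 5^3≡13, 5^4≡1. First k with 5^k≡1 is k=4. Yes, ord_16(5) = 4.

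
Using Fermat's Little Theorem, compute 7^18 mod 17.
By Fermat: 7^{16} ≡ 1 (mod 17). So 7^{18} = 7^{16} · 7^{2} ≡ 7^{2} ≡ 15 (mod 17)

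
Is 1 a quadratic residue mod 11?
By Euler's criterion: 1^{5} ≡ 1 mod 11. Since this equals 1, 1 is a QR.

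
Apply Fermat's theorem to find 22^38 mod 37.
By Fermat: 22^{36} ≡ 1 mod 37. So 22^{38} = 22^{36} · 22^{2} ≡ 22^{2} ≡ 3 mod 37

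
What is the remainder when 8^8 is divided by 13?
By repeated squaring mod 13: 8^{1}≡8, 8^{2}≡12, 8^{4}≡1, 8^{8}≡1. So 8^{8} ≡ 1 mod 13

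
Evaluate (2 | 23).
(2/23) = 2^{11} mod 23 = 1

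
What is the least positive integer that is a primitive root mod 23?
g = 5. For each prime q|22: 5^{11}≡22, 5^{2}≡2, none ≡ 1, so ord_23(5) = 22 and 5 is a primitive root.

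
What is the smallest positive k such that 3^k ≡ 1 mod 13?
Powers of 3 mod 13: 3^1≡3, 3^2≡9, 3^3≡1. ord_13(3) = 3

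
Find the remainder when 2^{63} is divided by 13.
By Fermat: 2^{12} ≡ 1 (mod 13). 63 = 5×12 + 3. So 2^{63} ≡ 2^{3} ≡ 8 (mod 13)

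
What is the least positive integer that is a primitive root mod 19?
g = 2. For each prime q|18: 2^{9}≡18, 2^{6}≡7, none ≡ 1, so ord_19(2) = 18 and 2 is a primitive root.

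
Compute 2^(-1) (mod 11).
Since 11 is prime, by Fermat 2^(-1) ≡ 2^{9} ≡ 6 (mod 11). Verify: 2 × 6 = 12 ≡ 1 (mod 11)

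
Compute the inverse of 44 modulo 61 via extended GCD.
Extended GCD: 44(-18) + 61(13) = 1. So 44^(-1) ≡ -18 ≡ 43 (mod 61). Verify: 44 × 43 = 1892 ≡ 1 (mod 61)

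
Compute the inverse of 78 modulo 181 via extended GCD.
Extended GCD: 78(-58) + 181(25) = 1. So 78^(-1) ≡ -58 ≡ 123 mod 181. Verify: 78 × 123 = 9594 ≡ 1 mod 181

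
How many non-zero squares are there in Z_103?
The squaring map on Z_103* is 2-to-1, so there are (102)/2 = 51 QRs.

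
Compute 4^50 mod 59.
By repeated squaring mod 59: 4^{1}≡4, 4^{2}≡16, 4^{4}≡20, 4^{8}≡46, 4^{16}≡51, 4^{32}≡5. Then 4^{50} = 4^{32+16+2} ≡ 5 × 51 × 16 ≡ 9 mod 59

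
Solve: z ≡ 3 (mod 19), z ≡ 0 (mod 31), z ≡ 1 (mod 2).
M = 19 × 31 × 2 = 1178. M₁ = 62, y₁ ≡ 4 (mod 19). M₂ = 38, y₂ ≡ 9 (mod 31). M₃ = 589, y₃ ≡ 1 (mod 2). z = 3×62×4 + 0×38×9 + 1×589×1 ≡ 155 (mod 1178)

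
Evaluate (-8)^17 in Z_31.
By repeated squaring (mod 31): (-8)^{1}≡23, (-8)^{2}≡2, (-8)^{4}≡4, (-8)^{8}≡16, (-8)^{16}≡8. Then (-8)^{17} = (-8)^{16+1} ≡ 8 × 23 ≡ 29 (mod 31)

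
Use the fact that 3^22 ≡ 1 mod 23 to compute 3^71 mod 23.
By Fermat: 3^{22} ≡ 1 mod 23. 71 = 3×22 + 5. So 3^{71} ≡ 3^{5} ≡ 13 mod 23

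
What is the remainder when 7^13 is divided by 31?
By repeated squaring (mod 31): 7^{1}≡7, 7^{2}≡18, 7^{4}≡14, 7^{8}≡10. Then 7^{13} = 7^{8+4+1} ≡ 10 × 14 × 7 ≡ 19 (mod 31)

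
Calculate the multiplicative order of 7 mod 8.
Powers of 7 mod 8: 7^1≡7, 7^2≡1. ord_8(7) = 2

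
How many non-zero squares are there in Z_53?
Exactly half the non-zero residues mod a prime are QRs: (53-1)/2 = 26.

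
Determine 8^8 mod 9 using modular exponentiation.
By repeated squaring mod 9: 8^{1}≡8, 8^{2}≡1, 8^{4}≡1, 8^{8}≡1. So 8^{8} ≡ 1 mod 9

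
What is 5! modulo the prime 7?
(6)! = (5)! × (6) ≡ -1 (mod 7). So (5)! ≡ -1 × (6)^(-1) ≡ (-1)×(-1) = 1 (mod 7)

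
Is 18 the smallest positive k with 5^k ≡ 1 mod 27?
Powers of 5 mod 27: 5^1≡5, 5^2≡25, 5^3≡17, 5^4≡4, 5^5≡20, 5^6≡19, 5^7≡14, 5^8≡16, 5^9≡26, 5^10≡22, 5^11≡2, 5^12≡10, 5^13≡23, 5^14≡7, 5^15≡8, 5^16≡13, 5^17≡11, 5^18≡1. First k with 5^k≡1 is k=18. Yes, ord_27(5) = 18.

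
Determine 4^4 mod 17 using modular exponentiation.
4^{4} = 256 ≡ 1 (mod 17)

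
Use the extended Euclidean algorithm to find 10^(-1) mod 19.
Extended GCD: 10(2) + 19(-1) = 1. So 10^(-1) ≡ 2 mod 19. Verify: 10 × 2 = 20 ≡ 1 mod 19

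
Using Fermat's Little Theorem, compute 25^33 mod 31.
By Fermat: 25^{30} ≡ 1 mod 31. So 25^{33} = 25^{30} · 25^{3} ≡ 25^{3} ≡ 1 mod 31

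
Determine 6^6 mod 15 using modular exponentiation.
By repeated squaring mod 15: 6^{1}≡6, 6^{2}≡6, 6^{4}≡6. Then 6^{6} = 6^{4+2} ≡ 6 × 6 ≡ 6 mod 15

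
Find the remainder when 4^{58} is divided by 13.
By Fermat: 4^{12} ≡ 1 (mod 13). 58 = 4×12 + 10. So 4^{58} ≡ 4^{10} ≡ 9 (mod 13)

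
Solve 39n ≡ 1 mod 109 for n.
Since 109 is prime, by Fermat 39^(-1) ≡ 39^{107} ≡ 14 mod 109. Verify: 39 × 14 = 546 ≡ 1 mod 109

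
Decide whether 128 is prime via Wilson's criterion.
(127)! mod 128 = 0. Since 0 ≢ -1 mod 128, 128 is not prime.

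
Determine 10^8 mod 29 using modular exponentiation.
By repeated squaring (mod 29): 10^{1}≡10, 10^{2}≡13, 10^{4}≡24, 10^{8}≡25. So 10^{8} ≡ 25 (mod 29)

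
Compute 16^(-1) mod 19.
Since 19 is prime, by Fermat 16^(-1) ≡ 16^{17} ≡ 6 mod 19. Verify: 16 × 6 = 96 ≡ 1 mod 19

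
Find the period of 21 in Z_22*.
Powers of 21 mod 22: 21^1≡21, 21^2≡1. Order = 2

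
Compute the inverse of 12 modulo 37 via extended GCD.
Extended GCD: 12(-3) + 37(1) = 1. So 12^(-1) ≡ -3 ≡ 34 mod 37. Verify: 12 × 34 = 408 ≡ 1 mod 37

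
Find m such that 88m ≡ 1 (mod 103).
Since 103 is prime, by Fermat 88^(-1) ≡ 88^{101} ≡ 48 (mod 103). Verify: 88 × 48 = 4224 ≡ 1 (mod 103)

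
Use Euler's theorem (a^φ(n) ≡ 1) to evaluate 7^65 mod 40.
By Euler: 7^{16} ≡ 1 mod 40 since gcd(7, 40) = 1. 65 = 4×16 + 1. So 7^{65} ≡ 7^{1} ≡ 7 mod 40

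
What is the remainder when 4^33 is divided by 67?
By repeated squaring (mod 67): 4^{1}≡4, 4^{2}≡16, 4^{4}≡55, 4^{8}≡10, 4^{16}≡33, 4^{32}≡17. Then 4^{33} = 4^{32+1} ≡ 17 × 4 ≡ 1 (mod 67)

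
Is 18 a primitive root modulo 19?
18^{2} ≡ 1 mod 19 and 2 < 18, so ord_19(18) = 2 ≠ 18 and 18 is not a primitive root.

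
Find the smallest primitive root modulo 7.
g = 3. For each prime q|6: 3^{3}≡6, 3^{2}≡2, none ≡ 1, so ord_7(3) = 6 and 3 is a primitive root.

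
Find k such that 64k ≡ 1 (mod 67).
Since 67 is prime, by Fermat 64^(-1) ≡ 64^{65} ≡ 22 (mod 67). Verify: 64 × 22 = 1408 ≡ 1 (mod 67)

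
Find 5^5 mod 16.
By repeated squaring mod 16: 5^{1}≡5, 5^{2}≡9, 5^{4}≡1. Then 5^{5} = 5^{4+1} ≡ 1 × 5 ≡ 5 mod 16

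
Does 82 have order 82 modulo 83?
82^{2} ≡ 1 mod 83 and 2 < 82, so ord_83(82) = 2 ≠ 82 and 82 is not a primitive root.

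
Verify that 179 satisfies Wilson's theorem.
(178)! mod 179 = 178. Since this equals -1 mod 179, Wilson confirms 179 is prime.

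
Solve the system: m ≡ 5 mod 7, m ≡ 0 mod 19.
M = 7 × 19 = 133. M₁ = 19, y₁ ≡ 3 mod 7. M₂ = 7, y₂ ≡ 11 mod 19. m = 5×19×3 + 0×7×11 ≡ 19 mod 133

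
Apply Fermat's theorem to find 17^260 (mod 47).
By Fermat: 17^{46} ≡ 1 (mod 47). 260 ≡ 30 (mod 46). So 17^{260} ≡ 17^{30} ≡ 3 (mod 47)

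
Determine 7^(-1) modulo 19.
Since 19 is prime, by Fermat 7^(-1) ≡ 7^{17} ≡ 11 mod 19. Verify: 7 × 11 = 77 ≡ 1 mod 19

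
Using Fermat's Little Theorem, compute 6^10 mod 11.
By Fermat's Little Theorem, 6^{10} ≡ 1 mod 11 since 11 is prime and gcd(6, 11) = 1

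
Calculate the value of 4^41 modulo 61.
By repeated squaring (mod 61): 4^{1}≡4, 4^{2}≡16, 4^{4}≡12, 4^{8}≡22, 4^{16}≡57, 4^{32}≡16. Then 4^{41} = 4^{32+8+1} ≡ 16 × 22 × 4 ≡ 5 (mod 61)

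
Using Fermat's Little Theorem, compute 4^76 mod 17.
By Fermat: 4^{16} ≡ 1 (mod 17). 76 = 4×16 + 12. So 4^{76} ≡ 4^{12} ≡ 1 (mod 17)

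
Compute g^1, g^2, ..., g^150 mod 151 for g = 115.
115^1, 115^2, ..., 115^{150} mod 151: [115, 88, 3, 43, 113, 9, 129, 37, 27, 85, 111, 81, 104, 31, 92, 10, 93, 125, 30, 128, 73, 90, 82, 68, 119, 95, 53, 55, 134, 8, 14, 100, 24, 42, 149, 72, 126, 145, 65, 76, 133, 44, 77, 97, 132, 80, 140, 94, 89, 118, 131, 116, 52, 91, 46, 5, 122, 138, 15, 64, 112, 45, 41, 34, 135, 123, 102, 103, 67, 4, 7, 50, 12, 21, 150, 36, 63, 148, 108, 38, 142, 22, 114, 124, 66, 40, 70, 47, 120, 59, 141, 58, 26, 121, 23, 78, 61, 69, 83, 32, 56, 98, 96, 17, 143, 137, 51, 127, 109, 2, 79, 25, 6, 86, 75, 18, 107, 74, 54, 19, 71, 11, 57, 62, 33, 20, 35, 99, 60, 105, 146, 29, 13, 136, 87, 39, 106, 110, 117, 16, 28, 49, 48, 84, 147, 144, 101, 139, 130, 1]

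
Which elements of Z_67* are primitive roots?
There are φ(66) = 20 primitive roots mod 67: {2, 7, 11, 12, 13, 18, 20, 28, 31, 32, 34, 41, 44, 46, 48, 50, 51, 57, 61, 63}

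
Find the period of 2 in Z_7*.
Powers of 2 mod 7: 2^1≡2, 2^2≡4, 2^3≡1. Order = 3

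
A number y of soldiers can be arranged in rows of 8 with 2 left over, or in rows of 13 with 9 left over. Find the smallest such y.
M = 8 × 13 = 104. M₁ = 13, y₁ ≡ 5 mod 8. M₂ = 8, y₂ ≡ 5 mod 13. y = 2×13×5 + 9×8×5 ≡ 74 mod 104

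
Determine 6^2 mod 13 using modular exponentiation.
6^{2} = 36 ≡ 10 mod 13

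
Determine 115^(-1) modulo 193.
Since 193 is prime, by Fermat 115^(-1) ≡ 115^{191} ≡ 47 (mod 193). Verify: 115 × 47 = 5405 ≡ 1 (mod 193)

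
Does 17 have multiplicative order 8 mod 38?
Powers of 17 mod 38: 17^1≡17, 17^2≡23, 17^3≡11, 17^4≡35, 17^5≡25, 17^6≡7, 17^7≡5, 17^8≡9, 17^9≡1. 17^8≡9≢1, so ord ≠ 8. No, the actual order is 9.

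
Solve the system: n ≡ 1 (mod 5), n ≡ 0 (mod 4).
M = 5 × 4 = 20. M₁ = 4, y₁ ≡ 4 (mod 5). M₂ = 5, y₂ ≡ 1 (mod 4). n = 1×4×4 + 0×5×1 ≡ 16 (mod 20)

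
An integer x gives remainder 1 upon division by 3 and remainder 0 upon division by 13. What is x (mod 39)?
M = 3 × 13 = 39. M₁ = 13, y₁ ≡ 1 (mod 3). M₂ = 3, y₂ ≡ 9 (mod 13). x = 1×13×1 + 0×3×9 ≡ 13 (mod 39)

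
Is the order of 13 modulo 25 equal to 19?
Powers of 13 mod 25: 13^1≡13, 13^2≡19, 13^3≡22, 13^4≡11, 13^5≡18, 13^6≡9, 13^7≡17, 13^8≡21, 13^9≡23, 13^10≡24, 13^11≡12, 13^12≡6, 13^13≡3, 13^14≡14, 13^15≡7, 13^16≡16, 13^17≡8, 13^18≡4, 13^19≡2, 13^20≡1. 13^19≡2≢1, so ord ≠ 19. No, the actual order is 20.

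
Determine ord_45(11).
Powers of 11 mod 45: 11^1≡11, 11^2≡31, 11^3≡26, 11^4≡16, 11^5≡41, 11^6≡1. So the order of 11 is 6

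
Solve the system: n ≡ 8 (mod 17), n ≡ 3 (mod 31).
M = 17 × 31 = 527. M₁ = 31, y₁ ≡ 11 (mod 17). M₂ = 17, y₂ ≡ 11 (mod 31). n = 8×31×11 + 3×17×11 ≡ 127 (mod 527)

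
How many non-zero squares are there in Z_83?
For prime 83, there are (p-1)/2 = (83-1)/2 = 41 quadratic residues (excluding 0).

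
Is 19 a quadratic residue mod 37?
By Euler's criterion: 19^{18} ≡ 36 mod 37. Since this equals -1 (≡ 36), 19 is not a QR.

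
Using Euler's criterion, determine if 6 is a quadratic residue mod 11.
By Euler's criterion: 6^{5} ≡ 10 mod 11. Since this equals -1 (≡ 10), 6 is not a QR.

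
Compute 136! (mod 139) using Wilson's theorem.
(138)! = (136)! × (137) × (138) ≡ -1 (mod 139). So (136)! ≡ -1 × [(138)(137)]^(-1) ≡ 69 (mod 139)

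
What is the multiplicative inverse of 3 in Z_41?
Since 41 is prime, by Fermat 3^(-1) ≡ 3^{39} ≡ 14 mod 41. Verify: 3 × 14 = 42 ≡ 1 mod 41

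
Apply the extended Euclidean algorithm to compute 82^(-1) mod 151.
Extended GCD: 82(35) + 151(-19) = 1. So 82^(-1) ≡ 35 (mod 151). Verify: 82 × 35 = 2870 ≡ 1 (mod 151)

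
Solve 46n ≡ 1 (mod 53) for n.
Since 53 is prime, by Fermat 46^(-1) ≡ 46^{51} ≡ 15 (mod 53). Verify: 46 × 15 = 690 ≡ 1 (mod 53)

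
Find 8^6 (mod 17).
By repeated squaring (mod 17): 8^{1}≡8, 8^{2}≡13, 8^{4}≡16. Then 8^{6} = 8^{4+2} ≡ 16 × 13 ≡ 4 (mod 17)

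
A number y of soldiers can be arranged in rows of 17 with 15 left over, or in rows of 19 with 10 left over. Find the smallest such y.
M = 17 × 19 = 323. M₁ = 19, y₁ ≡ 9 mod 17. M₂ = 17, y₂ ≡ 9 mod 19. y = 15×19×9 + 10×17×9 ≡ 219 mod 323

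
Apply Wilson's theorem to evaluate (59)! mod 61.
(60)! = (59)! × (60) ≡ -1 (mod 61). So (59)! ≡ -1 × (60)^(-1) ≡ (-1)×(-1) = 1 (mod 61)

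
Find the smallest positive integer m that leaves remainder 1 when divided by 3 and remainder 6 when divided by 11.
M = 3 × 11 = 33. M₁ = 11, y₁ ≡ 2 mod 3. M₂ = 3, y₂ ≡ 4 mod 11. m = 1×11×2 + 6×3×4 ≡ 28 mod 33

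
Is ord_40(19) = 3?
Powers of 19 mod 40: 19^1≡19, 19^2≡1. Already 19^2≡1, so the order is 2 < 3. No, the actual order is 2.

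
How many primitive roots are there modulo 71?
A prime p has φ(p-1) primitive roots; here φ(70) = 24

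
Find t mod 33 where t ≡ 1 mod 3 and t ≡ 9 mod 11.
M = 3 × 11 = 33. M₁ = 11, y₁ ≡ 2 mod 3. M₂ = 3, y₂ ≡ 4 mod 11. t = 1×11×2 + 9×3×4 ≡ 31 mod 33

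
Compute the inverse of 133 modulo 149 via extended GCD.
Extended GCD: 133(-28) + 149(25) = 1. So 133^(-1) ≡ -28 ≡ 121 mod 149. Verify: 133 × 121 = 16093 ≡ 1 mod 149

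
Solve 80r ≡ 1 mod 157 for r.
Since 157 is prime, by Fermat 80^(-1) ≡ 80^{155} ≡ 53 mod 157. Verify: 80 × 53 = 4240 ≡ 1 mod 157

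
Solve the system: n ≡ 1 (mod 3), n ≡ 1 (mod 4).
M = 3 × 4 = 12. M₁ = 4, y₁ ≡ 1 (mod 3). M₂ = 3, y₂ ≡ 3 (mod 4). n = 1×4×1 + 1×3×3 ≡ 1 (mod 12)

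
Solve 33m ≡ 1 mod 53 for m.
Since 53 is prime, by Fermat 33^(-1) ≡ 33^{51} ≡ 45 mod 53. Verify: 33 × 45 = 1485 ≡ 1 mod 53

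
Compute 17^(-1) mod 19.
Since 19 is prime, by Fermat 17^(-1) ≡ 17^{17} ≡ 9 mod 19. Verify: 17 × 9 = 153 ≡ 1 mod 19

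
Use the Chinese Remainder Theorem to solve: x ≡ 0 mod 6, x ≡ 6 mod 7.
M = 6 × 7 = 42. M₁ = 7, y₁ ≡ 1 mod 6. M₂ = 6, y₂ ≡ 6 mod 7. x = 0×7×1 + 6×6×6 ≡ 6 mod 42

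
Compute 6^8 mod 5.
Using Fermat: 6^{4} ≡ 1 mod 5. 8 ≡ 0 mod 4. So 6^{8} ≡ 6^{0} ≡ 1 mod 5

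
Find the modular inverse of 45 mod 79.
Since 79 is prime, by Fermat 45^(-1) ≡ 45^{77} ≡ 72 (mod 79). Verify: 45 × 72 = 3240 ≡ 1 (mod 79)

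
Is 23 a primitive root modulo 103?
23^{17} ≡ 1 mod 103 and 17 < 102, so ord_103(23) = 17 ≠ 102 and 23 is not a primitive root.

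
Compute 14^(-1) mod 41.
Since 41 is prime, by Fermat 14^(-1) ≡ 14^{39} ≡ 3 mod 41. Verify: 14 × 3 = 42 ≡ 1 mod 41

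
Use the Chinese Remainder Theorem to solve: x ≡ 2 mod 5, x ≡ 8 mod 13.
M = 5 × 13 = 65. M₁ = 13, y₁ ≡ 2 mod 5. M₂ = 5, y₂ ≡ 8 mod 13. x = 2×13×2 + 8×5×8 ≡ 47 mod 65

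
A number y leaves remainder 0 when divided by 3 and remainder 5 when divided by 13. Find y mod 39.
M = 3 × 13 = 39. M₁ = 13, y₁ ≡ 1 mod 3. M₂ = 3, y₂ ≡ 9 mod 13. y = 0×13×1 + 5×3×9 ≡ 18 mod 39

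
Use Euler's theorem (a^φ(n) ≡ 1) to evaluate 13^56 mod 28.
By Euler: 13^{12} ≡ 1 mod 28 since gcd(13, 28) = 1. 56 = 4×12 + 8. So 13^{56} ≡ 13^{8} ≡ 1 mod 28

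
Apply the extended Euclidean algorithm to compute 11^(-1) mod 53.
Extended GCD: 11(-24) + 53(5) = 1. So 11^(-1) ≡ -24 ≡ 29 (mod 53). Verify: 11 × 29 = 319 ≡ 1 (mod 53)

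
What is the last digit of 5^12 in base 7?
Using Fermat: 5^{6} ≡ 1 (mod 7). 12 ≡ 0 (mod 6). So 5^{12} ≡ 5^{0} ≡ 1 (mod 7)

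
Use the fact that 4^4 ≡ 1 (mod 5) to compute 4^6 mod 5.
By Fermat: 4^{4} ≡ 1 (mod 5). So 4^{6} = 4^{4} · 4^{2} ≡ 4^{2} ≡ 1 (mod 5)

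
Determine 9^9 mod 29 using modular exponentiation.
By repeated squaring (mod 29): 9^{1}≡9, 9^{2}≡23, 9^{4}≡7, 9^{8}≡20. Then 9^{9} = 9^{8+1} ≡ 20 × 9 ≡ 6 (mod 29)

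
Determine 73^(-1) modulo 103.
Since 103 is prime, by Fermat 73^(-1) ≡ 73^{101} ≡ 24 (mod 103). Verify: 73 × 24 = 1752 ≡ 1 (mod 103)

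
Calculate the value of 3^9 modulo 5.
Using Fermat: 3^{4} ≡ 1 mod 5. 9 ≡ 1 mod 4. So 3^{9} ≡ 3^{1} ≡ 3 mod 5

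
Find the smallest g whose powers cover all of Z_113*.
g = 3. Powers: [3, 9, 27, 81, 17, 51, ...] generates all 112 non-zero residues.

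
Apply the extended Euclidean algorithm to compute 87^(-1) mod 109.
Extended GCD: 87(-5) + 109(4) = 1. So 87^(-1) ≡ -5 ≡ 104 (mod 109). Verify: 87 × 104 = 9048 ≡ 1 (mod 109)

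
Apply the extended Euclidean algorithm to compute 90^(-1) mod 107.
Extended GCD: 90(44) + 107(-37) = 1. So 90^(-1) ≡ 44 mod 107. Verify: 90 × 44 = 3960 ≡ 1 mod 107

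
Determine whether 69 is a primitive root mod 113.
69^{8} ≡ 1 mod 113 and 8 < 112, so ord_113(69) = 8 ≠ 112 and 69 is not a primitive root.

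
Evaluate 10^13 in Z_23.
By repeated squaring (mod 23): 10^{1}≡10, 10^{2}≡8, 10^{4}≡18, 10^{8}≡2. Then 10^{13} = 10^{8+4+1} ≡ 2 × 18 × 10 ≡ 15 (mod 23)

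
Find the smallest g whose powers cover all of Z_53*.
g = 2. Powers: [2, 4, 8, 16, 32, 11, 22, ...] generates all 52 non-zero residues.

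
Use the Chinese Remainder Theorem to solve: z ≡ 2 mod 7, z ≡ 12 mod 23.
M = 7 × 23 = 161. M₁ = 23, y₁ ≡ 4 mod 7. M₂ = 7, y₂ ≡ 10 mod 23. z = 2×23×4 + 12×7×10 ≡ 58 mod 161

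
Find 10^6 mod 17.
By repeated squaring mod 17: 10^{1}≡10, 10^{2}≡15, 10^{4}≡4. Then 10^{6} = 10^{4+2} ≡ 4 × 15 ≡ 9 mod 17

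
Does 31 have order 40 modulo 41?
31^{10} ≡ 1 mod 41 and 10 < 40, so ord_41(31) = 10 ≠ 40 and 31 is not a primitive root.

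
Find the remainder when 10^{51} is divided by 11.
By Fermat: 10^{10} ≡ 1 mod 11. 51 = 5×10 + 1. So 10^{51} ≡ 10^{1} ≡ 10 mod 11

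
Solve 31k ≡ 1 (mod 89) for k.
Since 89 is prime, by Fermat 31^(-1) ≡ 31^{87} ≡ 23 (mod 89). Verify: 31 × 23 = 713 ≡ 1 (mod 89)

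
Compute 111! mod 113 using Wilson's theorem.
(112)! = (111)! × (112) ≡ -1 mod 113. So (111)! ≡ -1 × (112)^(-1) ≡ (-1)×(-1) = 1 mod 113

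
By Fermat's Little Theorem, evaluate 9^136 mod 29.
By Fermat: 9^{28} ≡ 1 (mod 29). 136 = 4×28 + 24. So 9^{136} ≡ 9^{24} ≡ 25 (mod 29)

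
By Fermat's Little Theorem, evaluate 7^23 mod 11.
By Fermat: 7^{10} ≡ 1 mod 11. 23 = 2×10 + 3. So 7^{23} ≡ 7^{3} ≡ 2 mod 11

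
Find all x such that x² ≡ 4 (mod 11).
The square roots of 4 mod 11 are 9 and 2. Verify: 9² = 81 ≡ 4 (mod 11)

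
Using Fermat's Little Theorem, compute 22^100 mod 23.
By Fermat: 22^{22} ≡ 1 mod 23. 100 = 4×22 + 12. So 22^{100} ≡ 22^{12} ≡ 1 mod 23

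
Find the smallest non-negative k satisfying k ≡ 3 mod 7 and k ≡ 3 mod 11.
M = 7 × 11 = 77. M₁ = 11, y₁ ≡ 2 mod 7. M₂ = 7, y₂ ≡ 8 mod 11. k = 3×11×2 + 3×7×8 ≡ 3 mod 77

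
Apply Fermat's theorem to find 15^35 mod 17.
By Fermat: 15^{16} ≡ 1 mod 17. 35 = 2×16 + 3. So 15^{35} ≡ 15^{3} ≡ 9 mod 17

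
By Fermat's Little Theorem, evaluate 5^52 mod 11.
By Fermat: 5^{10} ≡ 1 (mod 11). 52 = 5×10 + 2. So 5^{52} ≡ 5^{2} ≡ 3 (mod 11)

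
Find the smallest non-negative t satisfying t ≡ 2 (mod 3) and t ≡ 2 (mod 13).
M = 3 × 13 = 39. M₁ = 13, y₁ ≡ 1 (mod 3). M₂ = 3, y₂ ≡ 9 (mod 13). t = 2×13×1 + 2×3×9 ≡ 2 (mod 39)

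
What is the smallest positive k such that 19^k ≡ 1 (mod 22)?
Powers of 19 mod 22: 19^1≡19, 19^2≡9, 19^3≡17, 19^4≡15, 19^5≡21, 19^6≡3, 19^7≡13, 19^8≡5, 19^9≡7, 19^10≡1. ord_22(19) = 10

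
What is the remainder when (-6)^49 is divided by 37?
Using Fermat: (-6)^{36} ≡ 1 mod 37. 49 ≡ 13 mod 36. So (-6)^{49} ≡ (-6)^{13} ≡ 31 mod 37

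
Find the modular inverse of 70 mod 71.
Since 71 is prime, by Fermat 70^(-1) ≡ 70^{69} ≡ 70 (mod 71). Verify: 70 × 70 = 4900 ≡ 1 (mod 71)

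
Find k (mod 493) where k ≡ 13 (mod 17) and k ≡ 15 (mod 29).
M = 17 × 29 = 493. M₁ = 29, y₁ ≡ 10 (mod 17). M₂ = 17, y₂ ≡ 12 (mod 29). k = 13×29×10 + 15×17×12 ≡ 421 (mod 493)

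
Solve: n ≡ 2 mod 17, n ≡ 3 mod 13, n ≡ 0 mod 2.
M = 17 × 13 × 2 = 442. M₁ = 26, y₁ ≡ 2 mod 17. M₂ = 34, y₂ ≡ 5 mod 13. M₃ = 221, y₃ ≡ 1 mod 2. n = 2×26×2 + 3×34×5 + 0×221×1 ≡ 172 mod 442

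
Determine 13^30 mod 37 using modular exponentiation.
By repeated squaring (mod 37): 13^{1}≡13, 13^{2}≡21, 13^{4}≡34, 13^{8}≡9, 13^{16}≡7. Then 13^{30} = 13^{16+8+4+2} ≡ 7 × 9 × 34 × 21 ≡ 27 (mod 37)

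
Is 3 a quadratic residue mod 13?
By Euler's criterion: 3^{6} ≡ 1 (mod 13). Since this equals 1, 3 is a QR.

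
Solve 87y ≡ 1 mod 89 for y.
Since 89 is prime, by Fermat 87^(-1) ≡ 87^{87} ≡ 44 mod 89. Verify: 87 × 44 = 3828 ≡ 1 mod 89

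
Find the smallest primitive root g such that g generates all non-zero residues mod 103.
g = 5. For each prime q|102: 5^{51}≡102, 5^{34}≡56, 5^{6}≡72, none ≡ 1, so ord_103(5) = 102 and 5 is a primitive root.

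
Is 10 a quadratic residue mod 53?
By Euler's criterion: 10^{26} ≡ 1 mod 53. Since this equals 1, 10 is a QR.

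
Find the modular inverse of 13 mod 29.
Since 29 is prime, by Fermat 13^(-1) ≡ 13^{27} ≡ 9 (mod 29). Verify: 13 × 9 = 117 ≡ 1 (mod 29)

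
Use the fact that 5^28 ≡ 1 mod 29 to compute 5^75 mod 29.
By Fermat: 5^{28} ≡ 1 mod 29. 75 = 2×28 + 19. So 5^{75} ≡ 5^{19} ≡ 22 mod 29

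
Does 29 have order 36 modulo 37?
29^{12} ≡ 1 mod 37 and 12 < 36, so ord_37(29) = 12 ≠ 36 and 29 is not a primitive root.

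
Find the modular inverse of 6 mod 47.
Since 47 is prime, by Fermat 6^(-1) ≡ 6^{45} ≡ 8 mod 47. Verify: 6 × 8 = 48 ≡ 1 mod 47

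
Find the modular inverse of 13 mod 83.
Since 83 is prime, by Fermat 13^(-1) ≡ 13^{81} ≡ 32 mod 83. Verify: 13 × 32 = 416 ≡ 1 mod 83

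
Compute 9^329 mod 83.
Using Fermat: 9^{82} ≡ 1 (mod 83). 329 ≡ 1 (mod 82). So 9^{329} ≡ 9^{1} ≡ 9 (mod 83)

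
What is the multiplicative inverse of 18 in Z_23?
Since 23 is prime, by Fermat 18^(-1) ≡ 18^{21} ≡ 9 (mod 23). Verify: 18 × 9 = 162 ≡ 1 (mod 23)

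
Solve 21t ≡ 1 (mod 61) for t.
Since 61 is prime, by Fermat 21^(-1) ≡ 21^{59} ≡ 32 (mod 61). Verify: 21 × 32 = 672 ≡ 1 (mod 61)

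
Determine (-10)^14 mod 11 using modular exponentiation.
Using Fermat: (-10)^{10} ≡ 1 mod 11. 14 ≡ 4 mod 10. So (-10)^{14} ≡ (-10)^{4} ≡ 1 mod 11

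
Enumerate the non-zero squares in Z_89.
Quadratic residues modulo 89: {1, 2, 4, 5, 8, 9, 10, 11, 16, 17, 18, 20, 21, 22, 25, 32, 34, 36, 39, 40, 42, 44, 45, 47, 49, 50, 53, 55, 57, 64, 67, 68, 69, 71, 72, 73, 78, 79, 80, 81, 84, 85, 87, 88}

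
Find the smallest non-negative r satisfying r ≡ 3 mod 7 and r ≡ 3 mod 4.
M = 7 × 4 = 28. M₁ = 4, y₁ ≡ 2 mod 7. M₂ = 7, y₂ ≡ 3 mod 4. r = 3×4×2 + 3×7×3 ≡ 3 mod 28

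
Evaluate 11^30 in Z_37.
By repeated squaring (mod 37): 11^{1}≡11, 11^{2}≡10, 11^{4}≡26, 11^{8}≡10, 11^{16}≡26. Then 11^{30} = 11^{16+8+4+2} ≡ 26 × 10 × 26 × 10 ≡ 1 (mod 37)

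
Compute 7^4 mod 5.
7^{4} = 2401 ≡ 1 mod 5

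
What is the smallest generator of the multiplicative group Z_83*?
g = 2. For each prime q|82: 2^{41}≡82, 2^{2}≡4, none ≡ 1, so ord_83(2) = 82 and 2 is a primitive root.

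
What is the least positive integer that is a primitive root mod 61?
g = 2. Powers: [2, 4, 8, 16, 32, 3, ...] generates all 60 non-zero residues.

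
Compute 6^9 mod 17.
By repeated squaring (mod 17): 6^{1}≡6, 6^{2}≡2, 6^{4}≡4, 6^{8}≡16. Then 6^{9} = 6^{8+1} ≡ 16 × 6 ≡ 11 (mod 17)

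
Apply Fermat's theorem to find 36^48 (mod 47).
By Fermat: 36^{46} ≡ 1 (mod 47). So 36^{48} = 36^{46} · 36^{2} ≡ 36^{2} ≡ 27 (mod 47)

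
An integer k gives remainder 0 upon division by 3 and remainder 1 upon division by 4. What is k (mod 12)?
M = 3 × 4 = 12. M₁ = 4, y₁ ≡ 1 (mod 3). M₂ = 3, y₂ ≡ 3 (mod 4). k = 0×4×1 + 1×3×3 ≡ 9 (mod 12)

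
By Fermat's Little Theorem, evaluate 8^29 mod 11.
By Fermat: 8^{10} ≡ 1 (mod 11). 29 = 2×10 + 9. So 8^{29} ≡ 8^{9} ≡ 7 (mod 11)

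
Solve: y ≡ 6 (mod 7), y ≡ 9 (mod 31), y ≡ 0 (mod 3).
M = 7 × 31 × 3 = 651. M₁ = 93, y₁ ≡ 4 (mod 7). M₂ = 21, y₂ ≡ 3 (mod 31). M₃ = 217, y₃ ≡ 1 (mod 3). y = 6×93×4 + 9×21×3 + 0×217×1 ≡ 195 (mod 651)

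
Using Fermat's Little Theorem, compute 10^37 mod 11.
By Fermat: 10^{10} ≡ 1 mod 11. 37 = 3×10 + 7. So 10^{37} ≡ 10^{7} ≡ 10 mod 11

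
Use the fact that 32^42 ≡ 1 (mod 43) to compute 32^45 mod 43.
By Fermat: 32^{42} ≡ 1 (mod 43). So 32^{45} = 32^{42} · 32^{3} ≡ 32^{3} ≡ 2 (mod 43)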